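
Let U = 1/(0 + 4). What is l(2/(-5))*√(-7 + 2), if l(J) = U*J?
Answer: -I*√5/10 ≈ -0.22361*I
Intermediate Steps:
U = ¼ (U = 1/4 = ¼ ≈ 0.25000)
l(J) = J/4
l(2/(-5))*√(-7 + 2) = ((2/(-5))/4)*√(-7 + 2) = ((2*(-⅕))/4)*√(-5) = ((¼)*(-⅖))*(I*√5) = -I*√5/10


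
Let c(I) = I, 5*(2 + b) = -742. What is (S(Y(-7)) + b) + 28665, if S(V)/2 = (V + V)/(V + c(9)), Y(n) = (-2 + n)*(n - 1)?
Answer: 1283317/45 ≈ 28518.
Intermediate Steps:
b = -752/5 (b = -2 + (⅕)*(-742) = -2 - 742/5 = -752/5 ≈ -150.40)
Y(n) = (-1 + n)*(-2 + n) (Y(n) = (-2 + n)*(-1 + n) = (-1 + n)*(-2 + n))
S(V) = 4*V/(9 + V) (S(V) = 2*((V + V)/(V + 9)) = 2*((2*V)/(9 + V)) = 2*(2*V/(9 + V)) = 4*V/(9 + V))
(S(Y(-7)) + b) + 28665 = (4*(2 + (-7)² - 3*(-7))/(9 + (2 + (-7)² - 3*(-7))) - 752/5) + 28665 = (4*(2 + 49 + 21)/(9 + (2 + 49 + 21)) - 752/5) + 28665 = (4*72/(9 + 72) - 752/5) + 28665 = (4*72/81 - 752/5) + 28665 = (4*72*(1/81) - 752/5) + 28665 = (32/9 - 752/5) + 28665 = -6608/45 + 28665 = 1283317/45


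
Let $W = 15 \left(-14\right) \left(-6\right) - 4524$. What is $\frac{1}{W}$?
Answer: $- \frac{1}{3264} \approx -0.00030637$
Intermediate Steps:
$W = -3264$ ($W = \left(-210\right) \left(-6\right) - 4524 = 1260 - 4524 = -3264$)
$\frac{1}{W} = \frac{1}{-3264} = - \frac{1}{3264}$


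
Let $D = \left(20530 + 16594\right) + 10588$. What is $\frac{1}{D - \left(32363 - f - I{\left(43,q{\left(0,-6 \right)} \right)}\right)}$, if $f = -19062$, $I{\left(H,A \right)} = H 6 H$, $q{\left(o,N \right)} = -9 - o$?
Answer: $\frac{1}{7381} \approx 0.00013548$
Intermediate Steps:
$I{\left(H,A \right)} = 6 H^{2}$ ($I{\left(H,A \right)} = 6 H H = 6 H^{2}$)
$D = 47712$ ($D = 37124 + 10588 = 47712$)
$\frac{1}{D - \left(32363 - f - I{\left(43,q{\left(0,-6 \right)} \right)}\right)} = \frac{1}{47712 - \left(51425 - 11094\right)} = \frac{1}{47712 + \left(\left(6 \cdot 1849 - 19062\right) - 32363\right)} = \frac{1}{47712 + \left(\left(11094 - 19062\right) - 32363\right)} = \frac{1}{47712 - 40331} = \frac{1}{7381}$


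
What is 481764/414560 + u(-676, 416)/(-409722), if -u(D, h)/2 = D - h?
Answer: 8186829607/7077264680 ≈ 1.1568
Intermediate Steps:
u(D, h) = -2*D + 2*h (u(D, h) = -2*(D - h) = -2*D + 2*h)
481764/414560 + u(-676, 416)/(-409722) = 481764/414560 + (-2*(-676) + 2*416)/(-409722) = 481764*(1/414560) + (1352 + 832)*(-1/409722) = 120441/103640 + 2184*(-1/409722) = 120441/103640 - 364/68287 = 8186829607/7077264680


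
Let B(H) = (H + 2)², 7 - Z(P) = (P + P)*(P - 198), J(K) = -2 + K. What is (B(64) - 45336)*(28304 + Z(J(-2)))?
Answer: -1093961100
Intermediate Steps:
Z(P) = 7 - 2*P*(-198 + P) (Z(P) = 7 - (P + P)*(P - 198) = 7 - 2*P*(-198 + P))
B(H) = (2 + H)²
(B(64) - 45336)*(28304 + Z(J(-2))) = ((2 + 64)² - 45336)*(28304 + (7 - 2*(-2 - 2)² + 396*(-2 - 2))) = (66² - 45336)*(28304 + (7 - 2*(-4)² + 396*(-4))) = (4356 - 45336)*(28304 + (7 - 2*16 - 1584)) = -40980*(28304 + (7 - 32 - 1584)) = -40980*(28304 - 1609) = -40980*26695 = -1093961100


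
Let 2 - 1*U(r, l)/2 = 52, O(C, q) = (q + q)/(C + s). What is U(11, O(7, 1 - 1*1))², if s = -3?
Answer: 10000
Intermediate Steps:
O(C, q) = 2*q/(-3 + C) (O(C, q) = (q + q)/(C - 3) = (2*q)/(-3 + C) = 2*q/(-3 + C))
U(r, l) = -100 (U(r, l) = 4 - 2*52 = 4 - 104 = -100)
U(11, O(7, 1 - 1*1))² = (-100)² = 10000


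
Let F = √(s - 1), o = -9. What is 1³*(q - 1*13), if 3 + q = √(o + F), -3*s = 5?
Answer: -16 + √(-81 + 6*I*√6)/3 ≈ -15.729 + 3.0122*I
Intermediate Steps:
s = -5/3 (s = -⅓*5 = -5/3 ≈ -1.6667)
F = 2*I*√6/3 (F = √(-5/3 - 1) = √(-8/3) = 2*I*√6/3 ≈ 1.633*I)
q = -3 + √(-9 + 2*I*√6/3) ≈ -2.7289 + 3.0122*I
1³*(q - 1*13) = 1³*((-3 + √(-81 + 6*I*√6)/3) - 1*13) = 1*((-3 + √(-81 + 6*I*√6)/3) - 13) = 1*(-16 + √(-81 + 6*I*√6)/3) = -16 + √(-81 + 6*I*√6)/3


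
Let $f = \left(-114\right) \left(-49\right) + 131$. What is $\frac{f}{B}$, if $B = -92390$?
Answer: $- \frac{5717}{92390} \approx -0.061879$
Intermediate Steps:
$f = 5717$ ($f = 5586 + 131 = 5717$)
$\frac{f}{B} = \frac{5717}{-92390} = 5717 \left(- \frac{1}{92390}\right) = - \frac{5717}{92390}$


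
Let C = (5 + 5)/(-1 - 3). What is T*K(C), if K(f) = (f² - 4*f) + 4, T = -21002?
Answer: -850581/2 ≈ -4.2529e+5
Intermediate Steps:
C = -5/2 (C = 10/(-4) = 10*(-¼) = -5/2 ≈ -2.5000)
K(f) = 4 + f² - 4*f
T*K(C) = -21002*(4 + (-5/2)² - 4*(-5/2)) = -21002*(4 + 25/4 + 10) = -21002*81/4 = -850581/2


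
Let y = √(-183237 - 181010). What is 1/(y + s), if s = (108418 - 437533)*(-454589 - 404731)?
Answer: 282815101800/79984381806144363604247 - I*√364247/79984381806144363604247 ≈ 3.5359e-12 - 7.5456e-21*I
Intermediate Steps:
y = I*√364247 (y = √(-364247) = I*√364247 ≈ 603.53*I)
s = 282815101800 (s = -329115*(-859320) = 282815101800)
1/(y + s) = 1/(I*√364247 + 282815101800) = 1/(282815101800 + I*√364247)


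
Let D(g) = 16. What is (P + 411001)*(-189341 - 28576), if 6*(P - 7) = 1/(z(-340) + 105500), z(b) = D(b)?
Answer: -2100134900126599/23448 ≈ -8.9566e+10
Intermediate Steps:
z(b) = 16
P = 4431673/633096 (P = 7 + 1/(6*(16 + 105500)) = 7 + (1/6)/105516 = 7 + (1/6)*(1/105516) = 7 + 1/633096 = 4431673/633096 ≈ 7.0000)
(P + 411001)*(-189341 - 28576) = (4431673/633096 + 411001)*(-189341 - 28576) = (260207520769/633096)*(-217917) = -2100134900126599/23448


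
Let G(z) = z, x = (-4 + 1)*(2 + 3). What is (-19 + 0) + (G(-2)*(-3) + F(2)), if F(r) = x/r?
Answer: -41/2 ≈ -20.500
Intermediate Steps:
x = -15 (x = -3*5 = -15)
F(r) = -15/r
(-19 + 0) + (G(-2)*(-3) + F(2)) = (-19 + 0) + (-2*(-3) - 15/2) = -19 + (6 - 15*½) = -19 + (6 - 15/2) = -19 - 3/2 = -41/2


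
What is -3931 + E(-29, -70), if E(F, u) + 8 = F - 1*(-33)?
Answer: -3935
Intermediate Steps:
E(F, u) = 25 + F (E(F, u) = -8 + (F - 1*(-33)) = -8 + (F + 33) = -8 + (33 + F) = 25 + F)
-3931 + E(-29, -70) = -3931 + (25 - 29) = -3931 - 4 = -3935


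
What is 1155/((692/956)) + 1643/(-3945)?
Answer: 1088713286/682485 ≈ 1595.2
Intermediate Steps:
1155/((692/956)) + 1643/(-3945) = 1155/((692*(1/956))) + 1643*(-1/3945) = 1155/(173/239) - 1643/3945 = 1155*(239/173) - 1643/3945 = 276045/173 - 1643/3945 = 1088713286/682485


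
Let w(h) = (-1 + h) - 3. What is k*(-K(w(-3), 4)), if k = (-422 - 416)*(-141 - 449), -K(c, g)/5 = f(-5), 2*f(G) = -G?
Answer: 6180250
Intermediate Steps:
f(G) = -G/2 (f(G) = (-G)/2 = -G/2)
w(h) = -4 + h
K(c, g) = -25/2 (K(c, g) = -(-5)*(-5)/2 = -5*5/2 = -25/2)
k = 494420 (k = -838*(-590) = 494420)
k*(-K(w(-3), 4)) = 494420*(-1*(-25/2)) = 494420*(25/2) = 6180250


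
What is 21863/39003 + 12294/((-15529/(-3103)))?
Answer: 1488236953373/605677587 ≈ 2457.1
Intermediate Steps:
21863/39003 + 12294/((-15529/(-3103))) = 21863*(1/39003) + 12294/((-15529*(-1/3103))) = 21863/39003 + 12294/(15529/3103) = 21863/39003 + 12294*(3103/15529) = 21863/39003 + 38148282/15529 = 1488236953373/605677587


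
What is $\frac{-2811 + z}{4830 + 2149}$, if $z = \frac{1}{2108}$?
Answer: $- \frac{5925587}{14711732} \approx -0.40278$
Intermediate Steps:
$z = \frac{1}{2108} \approx 0.00047438$
$\frac{-2811 + z}{4830 + 2149} = \frac{-2811 + \frac{1}{2108}}{4830 + 2149} = - \frac{5925587}{2108 \cdot 6979} = \left(- \frac{5925587}{2108}\right) \frac{1}{6979} = - \frac{5925587}{14711732}$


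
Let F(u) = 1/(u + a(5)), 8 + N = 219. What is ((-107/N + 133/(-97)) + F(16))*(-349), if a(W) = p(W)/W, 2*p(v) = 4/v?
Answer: 5214761141/8227734 ≈ 633.80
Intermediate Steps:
N = 211 (N = -8 + 219 = 211)
p(v) = 2/v (p(v) = (4/v)/2 = 2/v)
a(W) = 2/W² (a(W) = (2/W)/W = 2/W²)
F(u) = 1/(2/25 + u) (F(u) = 1/(u + 2/5²) = 1/(u + 2*(1/25)) = 1/(u + 2/25) = 1/(2/25 + u))
((-107/N + 133/(-97)) + F(16))*(-349) = ((-107/211 + 133/(-97)) + 25/(2 + 25*16))*(-349) = ((-107*1/211 + 133*(-1/97)) + 25/(2 + 400))*(-349) = ((-107/211 - 133/97) + 25/402)*(-349) = (-38442/20467 + 25*(1/402))*(-349) = (-38442/20467 + 25/402)*(-349) = -14942009/8227734*(-349) = 5214761141/8227734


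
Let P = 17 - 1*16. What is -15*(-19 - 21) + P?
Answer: 601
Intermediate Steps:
P = 1 (P = 17 - 16 = 1)
-15*(-19 - 21) + P = -15*(-19 - 21) + 1 = -15*(-40) + 1 = 600 + 1 = 601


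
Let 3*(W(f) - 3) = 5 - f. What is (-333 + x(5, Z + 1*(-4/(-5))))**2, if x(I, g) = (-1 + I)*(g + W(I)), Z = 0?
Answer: 2524921/25 ≈ 1.0100e+5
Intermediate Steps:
W(f) = 14/3 - f/3 (W(f) = 3 + (5 - f)/3 = 3 + (5/3 - f/3) = 14/3 - f/3)
x(I, g) = (-1 + I)*(14/3 + g - I/3) (x(I, g) = (-1 + I)*(g + (14/3 - I/3)) = (-1 + I)*(14/3 + g - I/3))
(-333 + x(5, Z + 1*(-4/(-5))))**2 = (-333 + (-14/3 - (0 + 1*(-4/(-5))) + 5*5 - 1/3*5**2 + 5*(0 + 1*(-4/(-5)))))**2 = (-333 + (-14/3 - (0 + 1*(-4*(-1/5))) + 25 - 1/3*25 + 5*(0 + 1*(-4*(-1/5)))))**2 = (-333 + (-14/3 - (0 + 1*(4/5)) + 25 - 25/3 + 5*(0 + 1*(4/5))))**2 = (-333 + (-14/3 - (0 + 4/5) + 25 - 25/3 + 5*(0 + 4/5)))**2 = (-333 + (-14/3 - 1*4/5 + 25 - 25/3 + 5*(4/5)))**2 = (-333 + (-14/3 - 4/5 + 25 - 25/3 + 4))**2 = (-333 + 76/5)**2 = (-1589/5)**2 = 2524921/25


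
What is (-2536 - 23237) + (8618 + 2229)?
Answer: -14926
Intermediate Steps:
(-2536 - 23237) + (8618 + 2229) = -25773 + 10847 = -14926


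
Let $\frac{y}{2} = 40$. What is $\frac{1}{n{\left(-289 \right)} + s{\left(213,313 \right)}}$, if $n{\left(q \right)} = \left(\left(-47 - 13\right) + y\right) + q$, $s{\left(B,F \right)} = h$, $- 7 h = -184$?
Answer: $- \frac{7}{1699} \approx -0.0041201$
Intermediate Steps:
$h = \frac{184}{7}$ ($h = \left(- \frac{1}{7}\right) \left(-184\right) = \frac{184}{7} \approx 26.286$)
$y = 80$ ($y = 2 \cdot 40 = 80$)
$s{\left(B,F \right)} = \frac{184}{7}$
$n{\left(q \right)} = 20 + q$ ($n{\left(q \right)} = \left(\left(-47 - 13\right) + 80\right) + q = \left(-60 + 80\right) + q = 20 + q$)
$\frac{1}{n{\left(-289 \right)} + s{\left(213,313 \right)}} = \frac{1}{\left(20 - 289\right) + \frac{184}{7}} = \frac{1}{-269 + \frac{184}{7}} = \frac{1}{- \frac{1699}{7}} = - \frac{7}{1699}$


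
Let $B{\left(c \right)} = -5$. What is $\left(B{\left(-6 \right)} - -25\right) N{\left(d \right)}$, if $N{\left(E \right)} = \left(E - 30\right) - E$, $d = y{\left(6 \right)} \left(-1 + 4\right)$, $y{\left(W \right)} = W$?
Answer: $-600$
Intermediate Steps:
$d = 18$ ($d = 6 \left(-1 + 4\right) = 6 \cdot 3 = 18$)
$N{\left(E \right)} = -30$ ($N{\left(E \right)} = \left(-30 + E\right) - E = -30$)
$\left(B{\left(-6 \right)} - -25\right) N{\left(d \right)} = \left(-5 - -25\right) \left(-30\right) = \left(-5 + 25\right) \left(-30\right) = 20 \left(-30\right) = -600$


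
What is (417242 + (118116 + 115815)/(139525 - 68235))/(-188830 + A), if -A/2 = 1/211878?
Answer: -3151199637383229/1426118051138590 ≈ -2.2096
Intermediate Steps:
A = -1/105939 (A = -2/211878 = -2*1/211878 = -1/105939 ≈ -9.4394e-6)
(417242 + (118116 + 115815)/(139525 - 68235))/(-188830 + A) = (417242 + (118116 + 115815)/(139525 - 68235))/(-188830 - 1/105939) = (417242 + 233931/71290)/(-20004461371/105939) = (417242 + 233931*(1/71290))*(-105939/20004461371) = (417242 + 233931/71290)*(-105939/20004461371) = (29745416111/71290)*(-105939/20004461371) = -3151199637383229/1426118051138590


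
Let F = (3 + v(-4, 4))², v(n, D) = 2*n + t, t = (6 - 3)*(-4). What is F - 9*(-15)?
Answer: 424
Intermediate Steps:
t = -12 (t = 3*(-4) = -12)
v(n, D) = -12 + 2*n (v(n, D) = 2*n - 12 = -12 + 2*n)
F = 289 (F = (3 + (-12 + 2*(-4)))² = (3 + (-12 - 8))² = (3 - 20)² = (-17)² = 289)
F - 9*(-15) = 289 - 9*(-15) = 289 + 135 = 424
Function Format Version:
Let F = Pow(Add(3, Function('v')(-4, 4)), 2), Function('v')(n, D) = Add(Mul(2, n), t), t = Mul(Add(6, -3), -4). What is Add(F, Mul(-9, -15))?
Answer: 424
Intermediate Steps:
t = -12 (t = Mul(3, -4) = -12)
Function('v')(n, D) = Add(-12, Mul(2, n)) (Function('v')(n, D) = Add(Mul(2, n), -12) = Add(-12, Mul(2, n)))
F = 289 (F = Pow(Add(3, Add(-12, Mul(2, -4))), 2) = Pow(Add(3, Add(-12, -8)), 2) = Pow(Add(3, -20), 2) = Pow(-17, 2) = 289)
Add(F, Mul(-9, -15)) = Add(289, Mul(-9, -15)) = Add(289, 135) = 424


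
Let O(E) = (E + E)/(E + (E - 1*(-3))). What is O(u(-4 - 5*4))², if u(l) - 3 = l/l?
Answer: 64/121 ≈ 0.52893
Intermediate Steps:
u(l) = 4 (u(l) = 3 + l/l = 3 + 1 = 4)
O(E) = 2*E/(3 + 2*E) (O(E) = (2*E)/(E + (E + 3)) = (2*E)/(E + (3 + E)) = (2*E)/(3 + 2*E) = 2*E/(3 + 2*E))
O(u(-4 - 5*4))² = (2*4/(3 + 2*4))² = (2*4/(3 + 8))² = (2*4/11)² = (2*4*(1/11))² = (8/11)² = 64/121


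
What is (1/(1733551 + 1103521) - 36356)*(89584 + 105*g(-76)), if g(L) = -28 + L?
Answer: -1014220749841623/354634 ≈ -2.8599e+9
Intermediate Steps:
(1/(1733551 + 1103521) - 36356)*(89584 + 105*g(-76)) = (1/(1733551 + 1103521) - 36356)*(89584 + 105*(-28 - 76)) = (1/2837072 - 36356)*(89584 + 105*(-104)) = (1/2837072 - 36356)*(89584 - 10920) = -103144589631/2837072*78664 = -1014220749841623/354634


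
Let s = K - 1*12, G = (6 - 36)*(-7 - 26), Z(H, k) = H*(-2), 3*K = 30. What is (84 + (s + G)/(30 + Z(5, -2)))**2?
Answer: 444889/25 ≈ 17796.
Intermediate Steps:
K = 10 (K = (1/3)*30 = 10)
Z(H, k) = -2*H
G = 990 (G = -30*(-33) = 990)
s = -2 (s = 10 - 1*12 = 10 - 12 = -2)
(84 + (s + G)/(30 + Z(5, -2)))**2 = (84 + (-2 + 990)/(30 - 2*5))**2 = (84 + 988/(30 - 10))**2 = (84 + 988/20)**2 = (84 + 988*(1/20))**2 = (84 + 247/5)**2 = (667/5)**2 = 444889/25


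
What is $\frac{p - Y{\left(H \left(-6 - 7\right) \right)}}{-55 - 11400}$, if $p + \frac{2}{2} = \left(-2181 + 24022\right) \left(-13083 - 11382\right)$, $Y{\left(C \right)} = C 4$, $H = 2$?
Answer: $\frac{534339962}{11455} \approx 46647.0$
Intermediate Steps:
$Y{\left(C \right)} = 4 C$
$p = -534340066$ ($p = -1 + \left(-2181 + 24022\right) \left(-13083 - 11382\right) = -1 + 21841 \left(-24465\right) = -1 - 534340065 = -534340066$)
$\frac{p - Y{\left(H \left(-6 - 7\right) \right)}}{-55 - 11400} = \frac{-534340066 - 4 \cdot 2 \left(-6 - 7\right)}{-55 - 11400} = \frac{-534340066 - 4 \cdot 2 \left(-13\right)}{-55 - 11400} = \frac{-534340066 - 4 \left(-26\right)}{-11455} = \left(-534340066 - -104\right) \left(- \frac{1}{11455}\right) = \left(-534340066 + 104\right) \left(- \frac{1}{11455}\right) = \left(-534339962\right) \left(- \frac{1}{11455}\right) = \frac{534339962}{11455}$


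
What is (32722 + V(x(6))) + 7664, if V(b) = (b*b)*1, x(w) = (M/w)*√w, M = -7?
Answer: 242365/6 ≈ 40394.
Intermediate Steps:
x(w) = -7/√w (x(w) = (-7/w)*√w = -7/√w)
V(b) = b² (V(b) = b²*1 = b²)
(32722 + V(x(6))) + 7664 = (32722 + (-7*√6/6)²) + 7664 = (32722 + 49/6) + 7664 = 196381/6 + 7664 = 242365/6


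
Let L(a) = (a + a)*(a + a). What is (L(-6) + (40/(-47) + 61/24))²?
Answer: 27007306921/1272384 ≈ 21226.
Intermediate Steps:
L(a) = 4*a² (L(a) = (2*a)*(2*a) = 4*a²)
(L(-6) + (40/(-47) + 61/24))² = (4*(-6)² + (40/(-47) + 61/24))² = (4*36 + (40*(-1/47) + 61*(1/24)))² = (144 + (-40/47 + 61/24))² = (144 + 1907/1128)² = (164339/1128)² = 27007306921/1272384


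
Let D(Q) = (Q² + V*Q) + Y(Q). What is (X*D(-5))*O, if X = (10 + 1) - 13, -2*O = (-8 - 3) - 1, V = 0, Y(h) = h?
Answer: -240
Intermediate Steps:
O = 6 (O = -((-8 - 3) - 1)/2 = -(-11 - 1)/2 = -½*(-12) = 6)
D(Q) = Q + Q² (D(Q) = (Q² + 0*Q) + Q = (Q² + 0) + Q = Q² + Q = Q + Q²)
X = -2 (X = 11 - 13 = -2)
(X*D(-5))*O = -(-10)*(1 - 5)*6 = -(-10)*(-4)*6 = -2*20*6 = -40*6 = -240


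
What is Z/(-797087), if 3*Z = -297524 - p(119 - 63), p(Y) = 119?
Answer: 297643/2391261 ≈ 0.12447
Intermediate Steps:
Z = -297643/3 (Z = (-297524 - 1*119)/3 = (-297524 - 119)/3 = (⅓)*(-297643) = -297643/3 ≈ -99214.)
Z/(-797087) = -297643/3/(-797087) = -297643/3*(-1/797087) = 297643/2391261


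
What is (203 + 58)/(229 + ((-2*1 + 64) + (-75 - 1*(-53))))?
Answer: 261/269 ≈ 0.97026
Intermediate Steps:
(203 + 58)/(229 + ((-2*1 + 64) + (-75 - 1*(-53)))) = 261/(229 + ((-2 + 64) + (-75 + 53))) = 261/(229 + (62 - 22)) = 261/(229 + 40) = 261/269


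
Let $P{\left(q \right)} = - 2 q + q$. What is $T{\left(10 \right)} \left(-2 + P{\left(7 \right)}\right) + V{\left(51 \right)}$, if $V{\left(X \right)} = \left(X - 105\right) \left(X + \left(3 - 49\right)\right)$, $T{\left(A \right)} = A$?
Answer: $-360$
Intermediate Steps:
$P{\left(q \right)} = - q$
$V{\left(X \right)} = \left(-105 + X\right) \left(-46 + X\right)$ ($V{\left(X \right)} = \left(-105 + X\right) \left(X - 46\right) = \left(-105 + X\right) \left(-46 + X\right)$)
$T{\left(10 \right)} \left(-2 + P{\left(7 \right)}\right) + V{\left(51 \right)} = 10 \left(-2 - 7\right) + \left(4830 + 51^{2} - 7701\right) = 10 \left(-2 - 7\right) + \left(4830 + 2601 - 7701\right) = 10 \left(-9\right) - 270 = -90 - 270 = -360$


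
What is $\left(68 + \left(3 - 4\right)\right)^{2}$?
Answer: $4489$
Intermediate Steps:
$\left(68 + \left(3 - 4\right)\right)^{2} = \left(68 - 1\right)^{2} = 67^{2} = 4489$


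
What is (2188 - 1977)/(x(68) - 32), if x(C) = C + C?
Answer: 211/104 ≈ 2.0288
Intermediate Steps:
x(C) = 2*C
(2188 - 1977)/(x(68) - 32) = (2188 - 1977)/(2*68 - 32) = 211/(136 - 32) = 211/104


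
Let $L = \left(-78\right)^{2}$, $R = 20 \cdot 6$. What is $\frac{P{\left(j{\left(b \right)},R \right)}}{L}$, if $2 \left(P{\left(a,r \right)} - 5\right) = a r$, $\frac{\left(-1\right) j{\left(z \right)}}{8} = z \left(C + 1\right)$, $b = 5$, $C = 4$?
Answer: $- \frac{11995}{6084} \approx -1.9716$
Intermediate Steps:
$j{\left(z \right)} = - 40 z$ ($j{\left(z \right)} = - 8 z \left(4 + 1\right) = - 8 z 5 = - 8 \cdot 5 z = - 40 z$)
$R = 120$
$L = 6084$
$P{\left(a,r \right)} = 5 + \frac{a r}{2}$
$\frac{P{\left(j{\left(b \right)},R \right)}}{L} = \frac{5 + \frac{1}{2} \left(\left(-40\right) 5\right) 120}{6084} = \left(5 + \frac{1}{2} \left(-200\right) 120\right) \frac{1}{6084} = \left(5 - 12000\right) \frac{1}{6084} = \left(-11995\right) \frac{1}{6084} = - \frac{11995}{6084}$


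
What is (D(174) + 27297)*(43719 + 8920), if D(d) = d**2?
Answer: 3030585147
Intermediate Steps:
(D(174) + 27297)*(43719 + 8920) = (174**2 + 27297)*(43719 + 8920) = (30276 + 27297)*52639 = 57573*52639 = 3030585147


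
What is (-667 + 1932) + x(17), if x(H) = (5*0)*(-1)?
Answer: 1265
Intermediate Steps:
x(H) = 0 (x(H) = 0*(-1) = 0)
(-667 + 1932) + x(17) = (-667 + 1932) + 0 = 1265 + 0 = 1265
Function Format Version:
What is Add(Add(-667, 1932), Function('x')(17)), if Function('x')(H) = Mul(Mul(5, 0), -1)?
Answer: 1265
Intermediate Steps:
Function('x')(H) = 0 (Function('x')(H) = Mul(0, -1) = 0)
Add(Add(-667, 1932), Function('x')(17)) = Add(Add(-667, 1932), 0) = Add(1265, 0) = 1265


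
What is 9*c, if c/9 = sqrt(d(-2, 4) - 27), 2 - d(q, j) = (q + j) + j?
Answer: 81*I*sqrt(31) ≈ 450.99*I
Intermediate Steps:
d(q, j) = 2 - q - 2*j (d(q, j) = 2 - ((q + j) + j) = 2 - ((j + q) + j) = 2 - (q + 2*j) = 2 + (-q - 2*j) = 2 - q - 2*j)
c = 9*I*sqrt(31) (c = 9*sqrt((2 - 1*(-2) - 2*4) - 27) = 9*sqrt((2 + 2 - 8) - 27) = 9*sqrt(-4 - 27) = 9*sqrt(-31) = 9*(I*sqrt(31)) = 9*I*sqrt(31) ≈ 50.11*I)
9*c = 9*(9*I*sqrt(31)) = 81*I*sqrt(31)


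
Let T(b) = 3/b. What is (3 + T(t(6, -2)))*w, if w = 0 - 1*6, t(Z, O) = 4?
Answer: -45/2 ≈ -22.500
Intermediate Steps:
w = -6 (w = 0 - 6 = -6)
(3 + T(t(6, -2)))*w = (3 + 3/4)*(-6) = (3 + 3*(¼))*(-6) = (3 + ¾)*(-6) = (15/4)*(-6) = -45/2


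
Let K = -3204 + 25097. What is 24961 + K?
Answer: 46854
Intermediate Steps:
K = 21893
24961 + K = 24961 + 21893 = 46854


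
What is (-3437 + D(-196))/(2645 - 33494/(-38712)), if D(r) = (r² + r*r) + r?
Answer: 1416839844/51213367 ≈ 27.665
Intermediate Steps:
D(r) = r + 2*r² (D(r) = (r² + r²) + r = 2*r² + r = r + 2*r²)
(-3437 + D(-196))/(2645 - 33494/(-38712)) = (-3437 - 196*(1 + 2*(-196)))/(2645 - 33494/(-38712)) = (-3437 - 196*(1 - 392))/(2645 - 33494*(-1/38712)) = (-3437 - 196*(-391))/(2645 + 16747/19356) = (-3437 + 76636)/(51213367/19356) = 73199*(19356/51213367) = 1416839844/51213367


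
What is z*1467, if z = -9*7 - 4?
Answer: -98289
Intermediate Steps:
z = -67 (z = -63 - 4 = -67)
z*1467 = -67*1467 = -98289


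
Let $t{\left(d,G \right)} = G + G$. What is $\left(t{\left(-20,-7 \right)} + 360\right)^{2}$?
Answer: $119716$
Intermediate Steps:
$t{\left(d,G \right)} = 2 G$
$\left(t{\left(-20,-7 \right)} + 360\right)^{2} = \left(2 \left(-7\right) + 360\right)^{2} = \left(-14 + 360\right)^{2} = 346^{2} = 119716$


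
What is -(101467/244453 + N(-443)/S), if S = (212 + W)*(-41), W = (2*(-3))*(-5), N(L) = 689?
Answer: -76211587/220496606 ≈ -0.34564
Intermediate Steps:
W = 30 (W = -6*(-5) = 30)
S = -9922 (S = (212 + 30)*(-41) = 242*(-41) = -9922)
-(101467/244453 + N(-443)/S) = -(101467/244453 + 689/(-9922)) = -(101467*(1/244453) + 689*(-1/9922)) = -(101467/244453 - 689/9922) = -1*76211587/220496606 = -76211587/220496606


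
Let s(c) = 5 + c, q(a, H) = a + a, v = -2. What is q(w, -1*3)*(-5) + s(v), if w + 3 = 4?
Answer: -7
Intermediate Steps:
w = 1 (w = -3 + 4 = 1)
q(a, H) = 2*a
q(w, -1*3)*(-5) + s(v) = (2*1)*(-5) + (5 - 2) = 2*(-5) + 3 = -10 + 3 = -7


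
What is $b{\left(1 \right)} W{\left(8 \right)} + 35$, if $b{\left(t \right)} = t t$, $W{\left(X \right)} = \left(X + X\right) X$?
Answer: $163$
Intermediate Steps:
$W{\left(X \right)} = 2 X^{2}$ ($W{\left(X \right)} = 2 X X = 2 X^{2}$)
$b{\left(t \right)} = t^{2}$
$b{\left(1 \right)} W{\left(8 \right)} + 35 = 1^{2} \cdot 2 \cdot 8^{2} + 35 = 1 \cdot 2 \cdot 64 + 35 = 1 \cdot 128 + 35 = 128 + 35 = 163$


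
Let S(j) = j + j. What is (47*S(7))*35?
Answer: 23030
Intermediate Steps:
S(j) = 2*j
(47*S(7))*35 = (47*(2*7))*35 = (47*14)*35 = 658*35 = 23030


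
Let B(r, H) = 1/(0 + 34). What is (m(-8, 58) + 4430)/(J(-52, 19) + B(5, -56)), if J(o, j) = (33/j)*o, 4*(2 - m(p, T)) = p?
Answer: -2864364/58325 ≈ -49.110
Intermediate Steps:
m(p, T) = 2 - p/4
B(r, H) = 1/34
J(o, j) = 33*o/j
(m(-8, 58) + 4430)/(J(-52, 19) + B(5, -56)) = ((2 - ¼*(-8)) + 4430)/(33*(-52)/19 + 1/34) = ((2 + 2) + 4430)/(33*(-52)*(1/19) + 1/34) = (4 + 4430)/(-1716/19 + 1/34) = 4434/(-58325/646) = 4434*(-646/58325) = -2864364/58325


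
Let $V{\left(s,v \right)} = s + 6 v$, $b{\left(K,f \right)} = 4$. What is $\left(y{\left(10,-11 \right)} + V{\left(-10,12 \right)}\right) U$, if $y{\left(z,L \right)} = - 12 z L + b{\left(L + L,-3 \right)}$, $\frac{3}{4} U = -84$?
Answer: $-155232$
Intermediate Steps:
$U = -112$ ($U = \frac{4}{3} \left(-84\right) = -112$)
$y{\left(z,L \right)} = 4 - 12 L z$ ($y{\left(z,L \right)} = - 12 z L + 4 = - 12 L z + 4 = 4 - 12 L z$)
$\left(y{\left(10,-11 \right)} + V{\left(-10,12 \right)}\right) U = \left(\left(4 - \left(-132\right) 10\right) + \left(-10 + 6 \cdot 12\right)\right) \left(-112\right) = \left(\left(4 + 1320\right) + \left(-10 + 72\right)\right) \left(-112\right) = \left(1324 + 62\right) \left(-112\right) = 1386 \left(-112\right) = -155232$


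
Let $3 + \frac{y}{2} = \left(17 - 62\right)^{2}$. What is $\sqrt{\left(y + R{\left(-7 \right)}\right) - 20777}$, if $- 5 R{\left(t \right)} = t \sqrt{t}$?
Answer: $\frac{\sqrt{-418325 + 35 i \sqrt{7}}}{5} \approx 0.014317 + 129.36 i$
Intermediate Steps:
$R{\left(t \right)} = - \frac{t^{\frac{3}{2}}}{5}$ ($R{\left(t \right)} = - \frac{t \sqrt{t}}{5} = - \frac{t^{\frac{3}{2}}}{5}$)
$y = 4044$ ($y = -6 + 2 \left(17 - 62\right)^{2} = -6 + 2 \left(-45\right)^{2} = -6 + 2 \cdot 2025 = -6 + 4050 = 4044$)
$\sqrt{\left(y + R{\left(-7 \right)}\right) - 20777} = \sqrt{\left(4044 - \frac{\left(-7\right)^{\frac{3}{2}}}{5}\right) - 20777} = \sqrt{\left(4044 - \frac{\left(-7\right) i \sqrt{7}}{5}\right) - 20777} = \sqrt{\left(4044 + \frac{7 i \sqrt{7}}{5}\right) - 20777} = \sqrt{-16733 + \frac{7 i \sqrt{7}}{5}}$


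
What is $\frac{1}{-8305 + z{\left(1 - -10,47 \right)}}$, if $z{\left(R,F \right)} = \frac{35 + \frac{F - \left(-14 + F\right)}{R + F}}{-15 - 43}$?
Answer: $- \frac{841}{6985016} \approx -0.0001204$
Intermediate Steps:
$z{\left(R,F \right)} = - \frac{35}{58} - \frac{7}{29 \left(F + R\right)}$ ($z{\left(R,F \right)} = \frac{35 + \frac{14}{F + R}}{-58} = \left(35 + \frac{14}{F + R}\right) \left(- \frac{1}{58}\right) = - \frac{35}{58} - \frac{7}{29 \left(F + R\right)}$)
$\frac{1}{-8305 + z{\left(1 - -10,47 \right)}} = \frac{1}{-8305 + \frac{7 \left(-2 - 235 - 5 \left(1 - -10\right)\right)}{58 \left(47 + \left(1 - -10\right)\right)}} = \frac{1}{-8305 + \frac{7 \left(-2 - 235 - 5 \left(1 + 10\right)\right)}{58 \left(47 + \left(1 + 10\right)\right)}} = \frac{1}{-8305 + \frac{7 \left(-2 - 235 - 55\right)}{58 \left(47 + 11\right)}} = \frac{1}{-8305 + \frac{7 \left(-2 - 235 - 55\right)}{58 \cdot 58}} = \frac{1}{-8305 + \frac{7}{58} \cdot \frac{1}{58} \left(-292\right)} = \frac{1}{-8305 - \frac{511}{841}} = \frac{1}{- \frac{6985016}{841}} = - \frac{841}{6985016}$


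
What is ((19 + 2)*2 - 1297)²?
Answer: 1575025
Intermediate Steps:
((19 + 2)*2 - 1297)² = (21*2 - 1297)² = (42 - 1297)² = (-1255)² = 1575025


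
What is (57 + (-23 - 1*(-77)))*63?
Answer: 6993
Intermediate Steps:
(57 + (-23 - 1*(-77)))*63 = (57 + (-23 + 77))*63 = (57 + 54)*63 = 111*63 = 6993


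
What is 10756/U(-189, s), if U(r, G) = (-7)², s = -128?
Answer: 10756/49 ≈ 219.51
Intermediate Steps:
U(r, G) = 49
10756/U(-189, s) = 10756/49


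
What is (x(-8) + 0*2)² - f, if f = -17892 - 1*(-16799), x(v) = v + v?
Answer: 1349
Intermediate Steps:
x(v) = 2*v
f = -1093 (f = -17892 + 16799 = -1093)
(x(-8) + 0*2)² - f = (2*(-8) + 0*2)² - 1*(-1093) = (-16 + 0)² + 1093 = (-16)² + 1093 = 256 + 1093 = 1349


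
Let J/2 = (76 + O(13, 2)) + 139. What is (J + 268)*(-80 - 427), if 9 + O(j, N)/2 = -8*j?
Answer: -124722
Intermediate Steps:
O(j, N) = -18 - 16*j (O(j, N) = -18 + 2*(-8*j) = -18 - 16*j)
J = -22 (J = 2*((76 + (-18 - 16*13)) + 139) = 2*((76 + (-18 - 208)) + 139) = 2*((76 - 226) + 139) = 2*(-150 + 139) = 2*(-11) = -22)
(J + 268)*(-80 - 427) = (-22 + 268)*(-80 - 427) = 246*(-507) = -124722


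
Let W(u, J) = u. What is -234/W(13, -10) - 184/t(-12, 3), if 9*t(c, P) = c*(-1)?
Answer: -156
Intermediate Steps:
t(c, P) = -c/9 (t(c, P) = (c*(-1))/9 = (-c)/9 = -c/9)
-234/W(13, -10) - 184/t(-12, 3) = -234/13 - 184/((-⅑*(-12))) = -234*1/13 - 184/4/3 = -18 - 184*¾ = -18 - 138 = -156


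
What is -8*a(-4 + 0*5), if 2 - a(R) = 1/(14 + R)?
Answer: -76/5 ≈ -15.200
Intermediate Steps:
a(R) = 2 - 1/(14 + R)
-8*a(-4 + 0*5) = -8*(27 + 2*(-4 + 0*5))/(14 + (-4 + 0*5)) = -8*(27 + 2*(-4 + 0))/(14 + (-4 + 0)) = -8*(27 + 2*(-4))/(14 - 4) = -8*(27 - 8)/10 = -4*19/5 = -8*19/10 = -76/5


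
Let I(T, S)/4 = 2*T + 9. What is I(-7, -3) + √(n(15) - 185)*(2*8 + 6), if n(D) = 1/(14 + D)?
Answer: -20 + 132*I*√4321/29 ≈ -20.0 + 299.2*I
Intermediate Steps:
I(T, S) = 36 + 8*T (I(T, S) = 4*(2*T + 9) = 4*(9 + 2*T) = 36 + 8*T)
I(-7, -3) + √(n(15) - 185)*(2*8 + 6) = (36 + 8*(-7)) + √(1/(14 + 15) - 185)*(2*8 + 6) = (36 - 56) + √(1/29 - 185)*(16 + 6) = -20 + √(1/29 - 185)*22 = -20 + √(-5364/29)*22 = -20 + (6*I*√4321/29)*22 = -20 + 132*I*√4321/29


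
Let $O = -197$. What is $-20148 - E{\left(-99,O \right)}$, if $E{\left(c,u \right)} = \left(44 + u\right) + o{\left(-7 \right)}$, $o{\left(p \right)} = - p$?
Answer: $-20002$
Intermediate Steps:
$E{\left(c,u \right)} = 51 + u$ ($E{\left(c,u \right)} = \left(44 + u\right) - -7 = \left(44 + u\right) + 7 = 51 + u$)
$-20148 - E{\left(-99,O \right)} = -20148 - \left(51 - 197\right) = -20148 - -146 = -20148 + 146 = -20002$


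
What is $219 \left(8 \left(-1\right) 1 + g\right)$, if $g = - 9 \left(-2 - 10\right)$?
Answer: $21900$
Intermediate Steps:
$g = 108$ ($g = \left(-9\right) \left(-12\right) = 108$)
$219 \left(8 \left(-1\right) 1 + g\right) = 219 \left(8 \left(-1\right) 1 + 108\right) = 219 \left(\left(-8\right) 1 + 108\right) = 219 \left(-8 + 108\right) = 219 \cdot 100 = 21900$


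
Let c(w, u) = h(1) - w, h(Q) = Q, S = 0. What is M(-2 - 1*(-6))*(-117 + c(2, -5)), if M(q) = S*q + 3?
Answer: -354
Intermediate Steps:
c(w, u) = 1 - w
M(q) = 3 (M(q) = 0*q + 3 = 0 + 3 = 3)
M(-2 - 1*(-6))*(-117 + c(2, -5)) = 3*(-117 + (1 - 1*2)) = 3*(-117 + (1 - 2)) = 3*(-117 - 1) = 3*(-118) = -354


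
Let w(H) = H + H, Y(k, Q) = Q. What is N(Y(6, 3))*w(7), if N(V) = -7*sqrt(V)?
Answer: -98*sqrt(3) ≈ -169.74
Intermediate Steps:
w(H) = 2*H
N(Y(6, 3))*w(7) = (-7*sqrt(3))*(2*7) = -7*sqrt(3)*14 = -98*sqrt(3)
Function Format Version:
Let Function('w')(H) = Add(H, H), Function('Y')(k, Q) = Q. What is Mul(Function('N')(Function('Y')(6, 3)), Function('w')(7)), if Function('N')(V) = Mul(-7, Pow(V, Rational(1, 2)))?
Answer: Mul(-98, Pow(3, Rational(1, 2))) ≈ -169.74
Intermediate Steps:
Function('w')(H) = Mul(2, H)
Mul(Function('N')(Function('Y')(6, 3)), Function('w')(7)) = Mul(Mul(-7, Pow(3, Rational(1, 2))), Mul(2, 7)) = Mul(Mul(-7, Pow(3, Rational(1, 2))), 14) = Mul(-98, Pow(3, Rational(1, 2)))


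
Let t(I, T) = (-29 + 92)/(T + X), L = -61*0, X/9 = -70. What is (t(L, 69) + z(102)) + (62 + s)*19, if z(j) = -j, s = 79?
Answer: 481878/187 ≈ 2576.9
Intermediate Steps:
X = -630 (X = 9*(-70) = -630)
L = 0
t(I, T) = 63/(-630 + T) (t(I, T) = (-29 + 92)/(T - 630) = 63/(-630 + T))
(t(L, 69) + z(102)) + (62 + s)*19 = (63/(-630 + 69) - 1*102) + (62 + 79)*19 = (63/(-561) - 102) + 141*19 = (63*(-1/561) - 102) + 2679 = (-21/187 - 102) + 2679 = -19095/187 + 2679 = 481878/187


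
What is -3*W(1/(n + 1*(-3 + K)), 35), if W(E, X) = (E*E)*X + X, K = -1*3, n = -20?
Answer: -71085/676 ≈ -105.16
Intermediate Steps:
K = -3
W(E, X) = X + X*E**2 (W(E, X) = E**2*X + X = X*E**2 + X = X + X*E**2)
-3*W(1/(n + 1*(-3 + K)), 35) = -105*(1 + (1/(-20 + 1*(-3 - 3)))**2) = -105*(1 + (1/(-20 + 1*(-6)))**2) = -105*(1 + (1/(-20 - 6))**2) = -105*(1 + (1/(-26))**2) = -105*(1 + (-1/26)**2) = -105*(1 + 1/676) = -105*677/676 = -3*23695/676 = -71085/676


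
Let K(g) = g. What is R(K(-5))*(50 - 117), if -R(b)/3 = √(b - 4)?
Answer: 603*I ≈ 603.0*I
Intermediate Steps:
R(b) = -3*√(-4 + b) (R(b) = -3*√(b - 4) = -3*√(-4 + b))
R(K(-5))*(50 - 117) = (-3*√(-4 - 5))*(50 - 117) = -9*I*(-67) = 603*I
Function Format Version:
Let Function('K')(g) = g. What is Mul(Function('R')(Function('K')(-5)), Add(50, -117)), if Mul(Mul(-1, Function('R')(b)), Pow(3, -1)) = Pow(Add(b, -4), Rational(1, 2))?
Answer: Mul(603, I) ≈ Mul(603.00, I)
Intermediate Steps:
Function('R')(b) = Mul(-3, Pow(Add(-4, b), Rational(1, 2))) (Function('R')(b) = Mul(-3, Pow(Add(b, -4), Rational(1, 2))) = Mul(-3, Pow(Add(-4, b), Rational(1, 2))))
Mul(Function('R')(Function('K')(-5)), Add(50, -117)) = Mul(Mul(-3, Pow(Add(-4, -5), Rational(1, 2))), Add(50, -117)) = Mul(Mul(-3, Pow(-9, Rational(1, 2))), -67) = Mul(Mul(-3, Mul(3, I)), -67) = Mul(Mul(-9, I), -67) = Mul(603, I)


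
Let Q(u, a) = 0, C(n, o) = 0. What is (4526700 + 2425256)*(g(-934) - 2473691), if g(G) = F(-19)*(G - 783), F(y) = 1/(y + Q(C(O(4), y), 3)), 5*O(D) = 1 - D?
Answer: -326730892293872/19 ≈ -1.7196e+13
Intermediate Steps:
O(D) = 1/5 - D/5 (O(D) = (1 - D)/5 = 1/5 - D/5)
F(y) = 1/y (F(y) = 1/(y + 0) = 1/y)
g(G) = 783/19 - G/19 (g(G) = (G - 783)/(-19) = -(-783 + G)/19 = 783/19 - G/19)
(4526700 + 2425256)*(g(-934) - 2473691) = (4526700 + 2425256)*((783/19 - 1/19*(-934)) - 2473691) = 6951956*((783/19 + 934/19) - 2473691) = 6951956*(1717/19 - 2473691) = 6951956*(-46998412/19) = -326730892293872/19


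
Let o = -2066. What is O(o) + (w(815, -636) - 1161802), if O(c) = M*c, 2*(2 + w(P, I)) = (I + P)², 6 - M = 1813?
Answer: 5174957/2 ≈ 2.5875e+6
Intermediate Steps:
M = -1807 (M = 6 - 1*1813 = 6 - 1813 = -1807)
w(P, I) = -2 + (I + P)²/2
O(c) = -1807*c
O(o) + (w(815, -636) - 1161802) = -1807*(-2066) + ((-2 + (-636 + 815)²/2) - 1161802) = 3733262 + ((-2 + (½)*179²) - 1161802) = 3733262 + ((-2 + (½)*32041) - 1161802) = 3733262 + ((-2 + 32041/2) - 1161802) = 3733262 + (32037/2 - 1161802) = 3733262 - 2291567/2 = 5174957/2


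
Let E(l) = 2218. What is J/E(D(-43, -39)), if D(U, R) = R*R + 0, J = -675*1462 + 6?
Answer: -493422/1109 ≈ -444.93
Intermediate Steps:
J = -986844 (J = -986850 + 6 = -986844)
D(U, R) = R**2 (D(U, R) = R**2 + 0 = R**2)
J/E(D(-43, -39)) = -986844/2218 = -986844*1/2218 = -493422/1109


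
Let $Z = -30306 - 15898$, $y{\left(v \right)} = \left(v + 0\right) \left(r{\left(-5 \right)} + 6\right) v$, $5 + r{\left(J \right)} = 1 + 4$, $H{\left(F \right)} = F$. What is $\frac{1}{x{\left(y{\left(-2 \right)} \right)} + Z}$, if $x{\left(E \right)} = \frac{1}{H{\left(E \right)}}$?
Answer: $- \frac{24}{1108895} \approx -2.1643 \cdot 10^{-5}$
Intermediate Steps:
$r{\left(J \right)} = 0$ ($r{\left(J \right)} = -5 + \left(1 + 4\right) = -5 + 5 = 0$)
$y{\left(v \right)} = 6 v^{2}$ ($y{\left(v \right)} = \left(v + 0\right) \left(0 + 6\right) v = v 6 v = 6 v v = 6 v^{2}$)
$x{\left(E \right)} = \frac{1}{E}$
$Z = -46204$ ($Z = -30306 - 15898 = -46204$)
$\frac{1}{x{\left(y{\left(-2 \right)} \right)} + Z} = \frac{1}{\frac{1}{6 \left(-2\right)^{2}} - 46204} = \frac{1}{\frac{1}{6 \cdot 4} - 46204} = \frac{1}{\frac{1}{24} - 46204} = \frac{1}{- \frac{1108895}{24}} = - \frac{24}{1108895}$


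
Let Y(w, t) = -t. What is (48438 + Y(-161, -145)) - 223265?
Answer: -174682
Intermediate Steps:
(48438 + Y(-161, -145)) - 223265 = (48438 - 1*(-145)) - 223265 = (48438 + 145) - 223265 = 48583 - 223265 = -174682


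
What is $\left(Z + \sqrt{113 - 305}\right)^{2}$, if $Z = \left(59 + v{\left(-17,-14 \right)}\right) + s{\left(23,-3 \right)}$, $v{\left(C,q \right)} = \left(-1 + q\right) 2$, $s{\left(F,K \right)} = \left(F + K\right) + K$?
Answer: $1924 + 736 i \sqrt{3} \approx 1924.0 + 1274.8 i$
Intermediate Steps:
$s{\left(F,K \right)} = F + 2 K$
$v{\left(C,q \right)} = -2 + 2 q$
$Z = 46$ ($Z = \left(59 + \left(-2 + 2 \left(-14\right)\right)\right) + \left(23 + 2 \left(-3\right)\right) = \left(59 - 30\right) + \left(23 - 6\right) = \left(59 - 30\right) + 17 = 29 + 17 = 46$)
$\left(Z + \sqrt{113 - 305}\right)^{2} = \left(46 + \sqrt{113 - 305}\right)^{2} = \left(46 + \sqrt{-192}\right)^{2} = \left(46 + 8 i \sqrt{3}\right)^{2}$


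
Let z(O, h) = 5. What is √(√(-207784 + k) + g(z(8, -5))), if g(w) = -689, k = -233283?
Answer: √(-689 + I*√441067) ≈ 11.575 + 28.688*I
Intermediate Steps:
√(√(-207784 + k) + g(z(8, -5))) = √(√(-207784 - 233283) - 689) = √(√(-441067) - 689) = √(I*√441067 - 689) = √(-689 + I*√441067)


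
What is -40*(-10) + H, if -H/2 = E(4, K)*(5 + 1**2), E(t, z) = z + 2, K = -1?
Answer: 388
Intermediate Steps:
E(t, z) = 2 + z
H = -12 (H = -2*(2 - 1)*(5 + 1**2) = -2*(5 + 1) = -2*6 = -12)
-40*(-10) + H = -40*(-10) - 12 = 400 - 12 = 388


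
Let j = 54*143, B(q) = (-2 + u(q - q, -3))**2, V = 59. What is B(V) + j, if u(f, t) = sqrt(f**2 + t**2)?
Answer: 7723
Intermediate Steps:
B(q) = 1 (B(q) = (-2 + sqrt((q - q)**2 + (-3)**2))**2 = (-2 + sqrt(0**2 + 9))**2 = (-2 + sqrt(0 + 9))**2 = (-2 + sqrt(9))**2 = (-2 + 3)**2 = 1**2 = 1)
j = 7722
B(V) + j = 1 + 7722 = 7723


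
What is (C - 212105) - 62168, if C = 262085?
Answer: -12188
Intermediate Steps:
(C - 212105) - 62168 = (262085 - 212105) - 62168 = 49980 - 62168 = -12188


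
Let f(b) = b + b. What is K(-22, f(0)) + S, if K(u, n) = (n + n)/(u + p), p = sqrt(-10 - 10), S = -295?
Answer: -295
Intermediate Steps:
p = 2*I*sqrt(5) (p = sqrt(-20) = 2*I*sqrt(5) ≈ 4.4721*I)
f(b) = 2*b
K(u, n) = 2*n/(u + 2*I*sqrt(5)) (K(u, n) = (n + n)/(u + 2*I*sqrt(5)) = (2*n)/(u + 2*I*sqrt(5)) = 2*n/(u + 2*I*sqrt(5)))
K(-22, f(0)) + S = 2*(2*0)/(-22 + 2*I*sqrt(5)) - 295 = 2*0/(-22 + 2*I*sqrt(5)) - 295 = 0 - 295 = -295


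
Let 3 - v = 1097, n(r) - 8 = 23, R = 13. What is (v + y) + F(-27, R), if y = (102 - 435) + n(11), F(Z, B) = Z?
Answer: -1423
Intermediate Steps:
n(r) = 31 (n(r) = 8 + 23 = 31)
v = -1094 (v = 3 - 1*1097 = 3 - 1097 = -1094)
y = -302 (y = (102 - 435) + 31 = -333 + 31 = -302)
(v + y) + F(-27, R) = (-1094 - 302) - 27 = -1396 - 27 = -1423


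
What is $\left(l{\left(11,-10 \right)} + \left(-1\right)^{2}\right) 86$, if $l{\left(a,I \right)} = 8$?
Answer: $774$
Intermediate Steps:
$\left(l{\left(11,-10 \right)} + \left(-1\right)^{2}\right) 86 = \left(8 + \left(-1\right)^{2}\right) 86 = \left(8 + 1\right) 86 = 9 \cdot 86 = 774$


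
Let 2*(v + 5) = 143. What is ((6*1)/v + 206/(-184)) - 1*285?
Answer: -3499855/12236 ≈ -286.03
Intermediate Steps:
v = 133/2 (v = -5 + (1/2)*143 = -5 + 143/2 = 133/2 ≈ 66.500)
((6*1)/v + 206/(-184)) - 1*285 = ((6*1)/(133/2) + 206/(-184)) - 1*285 = (6*(2/133) + 206*(-1/184)) - 285 = (12/133 - 103/92) - 285 = -12595/12236 - 285 = -3499855/12236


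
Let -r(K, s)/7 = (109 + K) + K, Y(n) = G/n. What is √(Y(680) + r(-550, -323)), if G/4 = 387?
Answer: √200545090/170 ≈ 83.302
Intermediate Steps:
G = 1548 (G = 4*387 = 1548)
Y(n) = 1548/n
r(K, s) = -763 - 14*K (r(K, s) = -7*((109 + K) + K) = -7*(109 + 2*K) = -763 - 14*K)
√(Y(680) + r(-550, -323)) = √(1548/680 + (-763 - 14*(-550))) = √(1548*(1/680) + (-763 + 7700)) = √(387/170 + 6937) = √(1179677/170) = √200545090/170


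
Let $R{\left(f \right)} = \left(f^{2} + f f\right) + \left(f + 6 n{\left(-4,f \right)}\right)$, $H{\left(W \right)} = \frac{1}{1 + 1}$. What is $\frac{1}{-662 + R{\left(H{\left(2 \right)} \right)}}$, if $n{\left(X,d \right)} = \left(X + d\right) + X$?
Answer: $- \frac{1}{706} \approx -0.0014164$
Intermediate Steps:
$H{\left(W \right)} = \frac{1}{2}$
$n{\left(X,d \right)} = d + 2 X$
$R{\left(f \right)} = -48 + 2 f^{2} + 7 f$ ($R{\left(f \right)} = \left(f^{2} + f f\right) + \left(f + 6 \left(f + 2 \left(-4\right)\right)\right) = \left(f^{2} + f^{2}\right) + \left(f + 6 \left(f - 8\right)\right) = 2 f^{2} + \left(f + 6 \left(-8 + f\right)\right) = 2 f^{2} + \left(f + \left(-48 + 6 f\right)\right) = 2 f^{2} + \left(-48 + 7 f\right) = -48 + 2 f^{2} + 7 f$)
$\frac{1}{-662 + R{\left(H{\left(2 \right)} \right)}} = \frac{1}{-662 + \left(-48 + \frac{2}{4} + 7 \cdot \frac{1}{2}\right)} = \frac{1}{-662 + \left(-48 + 2 \cdot \frac{1}{4} + \frac{7}{2}\right)} = \frac{1}{-662 + \left(-48 + \frac{1}{2} + \frac{7}{2}\right)} = \frac{1}{-662 - 44} = \frac{1}{-706} = - \frac{1}{706}$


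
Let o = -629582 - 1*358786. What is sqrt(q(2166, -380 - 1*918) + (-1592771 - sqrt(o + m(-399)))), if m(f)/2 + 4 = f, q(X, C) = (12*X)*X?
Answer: sqrt(54705901 - I*sqrt(989174)) ≈ 7396.3 - 0.07*I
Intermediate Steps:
q(X, C) = 12*X**2
m(f) = -8 + 2*f
o = -988368 (o = -629582 - 358786 = -988368)
sqrt(q(2166, -380 - 1*918) + (-1592771 - sqrt(o + m(-399)))) = sqrt(12*2166**2 + (-1592771 - sqrt(-988368 + (-8 + 2*(-399))))) = sqrt(12*4691556 + (-1592771 - sqrt(-988368 + (-8 - 798)))) = sqrt(56298672 + (-1592771 - sqrt(-988368 - 806))) = sqrt(56298672 + (-1592771 - sqrt(-989174))) = sqrt(56298672 + (-1592771 - I*sqrt(989174))) = sqrt(54705901 - I*sqrt(989174))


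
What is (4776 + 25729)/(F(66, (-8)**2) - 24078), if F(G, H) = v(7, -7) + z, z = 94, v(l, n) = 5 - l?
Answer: -30505/23986 ≈ -1.2718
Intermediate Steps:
F(G, H) = 92 (F(G, H) = (5 - 1*7) + 94 = (5 - 7) + 94 = -2 + 94 = 92)
(4776 + 25729)/(F(66, (-8)**2) - 24078) = (4776 + 25729)/(92 - 24078) = 30505/(-23986) = 30505*(-1/23986) = -30505/23986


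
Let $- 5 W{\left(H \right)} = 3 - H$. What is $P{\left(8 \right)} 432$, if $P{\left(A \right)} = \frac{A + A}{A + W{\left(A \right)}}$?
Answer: $768$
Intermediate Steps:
$W{\left(H \right)} = - \frac{3}{5} + \frac{H}{5}$ ($W{\left(H \right)} = - \frac{3 - H}{5} = - \frac{3}{5} + \frac{H}{5}$)
$P{\left(A \right)} = \frac{2 A}{- \frac{3}{5} + \frac{6 A}{5}}$ ($P{\left(A \right)} = \frac{A + A}{A + \left(- \frac{3}{5} + \frac{A}{5}\right)} = \frac{2 A}{- \frac{3}{5} + \frac{6 A}{5}}$)
$P{\left(8 \right)} 432 = \frac{10}{3} \cdot 8 \frac{1}{-1 + 2 \cdot 8} \cdot 432 = \frac{10}{3} \cdot 8 \frac{1}{-1 + 16} \cdot 432 = \frac{10}{3} \cdot 8 \cdot \frac{1}{15} \cdot 432 = \frac{16}{9} \cdot 432 = 768$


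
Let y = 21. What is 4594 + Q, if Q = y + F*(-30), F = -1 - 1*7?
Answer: 4855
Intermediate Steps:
F = -8 (F = -1 - 7 = -8)
Q = 261 (Q = 21 - 8*(-30) = 21 + 240 = 261)
4594 + Q = 4594 + 261 = 4855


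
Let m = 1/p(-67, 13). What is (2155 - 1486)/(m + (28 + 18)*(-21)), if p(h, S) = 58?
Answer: -38802/56027 ≈ -0.69256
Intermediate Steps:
m = 1/58 ≈ 0.017241
(2155 - 1486)/(m + (28 + 18)*(-21)) = (2155 - 1486)/(1/58 + (28 + 18)*(-21)) = 669/(1/58 + 46*(-21)) = 669/(1/58 - 966) = 669/(-56027/58) = 669*(-58/56027) = -38802/56027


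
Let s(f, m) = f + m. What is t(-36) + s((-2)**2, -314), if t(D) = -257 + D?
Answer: -603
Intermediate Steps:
t(-36) + s((-2)**2, -314) = (-257 - 36) + ((-2)**2 - 314) = -293 + (4 - 314) = -293 - 310 = -603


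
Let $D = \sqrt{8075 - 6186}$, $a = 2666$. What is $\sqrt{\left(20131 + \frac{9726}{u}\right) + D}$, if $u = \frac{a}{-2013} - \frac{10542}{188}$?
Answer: $\frac{\sqrt{2354746361896122055 + 117964079710129 \sqrt{1889}}}{10861127} \approx 141.44$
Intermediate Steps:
$u = - \frac{10861127}{189222}$ ($u = \frac{2666}{-2013} - \frac{10542}{188} = 2666 \left(- \frac{1}{2013}\right) - \frac{5271}{94} = - \frac{2666}{2013} - \frac{5271}{94} = - \frac{10861127}{189222} \approx -57.399$)
$D = \sqrt{1889} \approx 43.463$
$\sqrt{\left(20131 + \frac{9726}{u}\right) + D} = \sqrt{\left(20131 + \frac{9726}{- \frac{10861127}{189222}}\right) + \sqrt{1889}} = \sqrt{\left(20131 + 9726 \left(- \frac{189222}{10861127}\right)\right) + \sqrt{1889}} = \sqrt{\left(20131 - \frac{1840373172}{10861127}\right) + \sqrt{1889}} = \sqrt{\frac{216804974465}{10861127} + \sqrt{1889}}$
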